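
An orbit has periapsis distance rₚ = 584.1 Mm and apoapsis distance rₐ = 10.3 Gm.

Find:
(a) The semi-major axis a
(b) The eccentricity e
rₚ = 584.1 Mm = 5.841 × 10^8 m
rₐ = 10.3 Gm = 1.03 × 10^10 m
(a) a = (rₚ + rₐ)/2 = 5.44205 × 10^9 m ≈ 5.442 Gm
(b) e = (rₐ − rₚ)/(rₐ + rₚ) = (9.7159 × 10^9) / (1.08841 × 10^10) = 0.892669

Final answer:
(a) a = 5.442 Gm
(b) e = 0.8927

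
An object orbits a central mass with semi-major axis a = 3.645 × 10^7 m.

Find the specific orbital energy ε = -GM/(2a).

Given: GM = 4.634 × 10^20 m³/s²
a = 3.645 × 10^7 m
GM = 4.634 × 10^20 m³/s²
2a = 7.29 × 10^7 m
ε = −GM/(2a) = -6.35665 × 10^12 J/kg ≈ -6357 GJ/kg

Final answer: -6357 GJ/kg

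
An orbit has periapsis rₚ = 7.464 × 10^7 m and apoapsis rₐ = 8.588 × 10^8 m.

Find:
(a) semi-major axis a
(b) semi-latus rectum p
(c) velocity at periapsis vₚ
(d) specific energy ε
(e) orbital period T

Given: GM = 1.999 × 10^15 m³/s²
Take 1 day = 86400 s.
rₚ = 7.464 × 10^7 m
rₐ = 8.588 × 10^8 m
GM = 1.999 × 10^15 m³/s²
a = (rₚ + rₐ)/2 = 4.6672 × 10^8 m
e = (rₐ − rₚ)/(rₐ + rₚ) = (7.8416 × 10^8) / (9.3344 × 10^8) = 0.840075
(a) a = 4.6672 × 10^8 m ≈ 4.667 × 10^8 m
(b) 1 − e² = 0.294273;  p = a(1 − e²) = 4.6672 × 10^8 × 0.294273 = 1.37343 × 10^8 m ≈ 1.373 × 10^8 m
(c) vₚ² = GM (2/rₚ − 1/a) = 1.999 × 10^15 × (2.67953 × 10^-8 − 2.14261 × 10^-9) = 4.92807 × 10^7 m²/s²;  vₚ = 7020.02 m/s ≈ 7.02 km/s
(d) 2a = 9.3344 × 10^8 m;  ε = −GM/(2a) = -2.14154 × 10^6 J/kg ≈ -2.142 MJ/kg
(e) a³ = 1.01664 × 10^26 m³;  T = 2π √(a³/GM) = 2π × 225516 s = 1.41696 × 10^6 s ≈ 16.4 days

Final answer:
(a) semi-major axis a = 4.667 × 10^8 m
(b) semi-latus rectum p = 1.373 × 10^8 m
(c) velocity at periapsis vₚ = 7.02 km/s
(d) specific energy ε = -2.142 MJ/kg
(e) orbital period T = 16.4 days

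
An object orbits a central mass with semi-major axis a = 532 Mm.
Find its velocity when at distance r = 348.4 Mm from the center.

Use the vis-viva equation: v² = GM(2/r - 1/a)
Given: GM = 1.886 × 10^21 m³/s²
a = 532 Mm = 5.32 × 10^8 m
r = 348.4 Mm = 3.484 × 10^8 m
GM = 1.886 × 10^21 m³/s²
2/r − 1/a = 5.74053 × 10^-9 − 1.8797 × 10^-9 = 3.86083 × 10^-9 m⁻¹
v² = GM (2/r − 1/a) = 7.28152 × 10^12 m²/s²
v = 2.69843 × 10^6 m/s ≈ 2698 km/s

Final answer: 2698 km/s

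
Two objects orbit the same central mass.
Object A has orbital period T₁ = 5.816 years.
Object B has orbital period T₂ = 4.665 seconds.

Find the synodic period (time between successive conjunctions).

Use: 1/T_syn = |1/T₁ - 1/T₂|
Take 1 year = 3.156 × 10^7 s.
T₁ = 5.816 years = 1.83553 × 10^8 s
T₂ = 4.665 seconds
1/T₁ = 5.44802 × 10^-9 s⁻¹
1/T₂ = 0.214362 s⁻¹
|1/T₁ − 1/T₂| = 0.214362 s⁻¹
T_syn = 1 / |1/T₁ − 1/T₂| = 4.665 s ≈ 4.665 seconds

Final answer: T_syn = 4.665 seconds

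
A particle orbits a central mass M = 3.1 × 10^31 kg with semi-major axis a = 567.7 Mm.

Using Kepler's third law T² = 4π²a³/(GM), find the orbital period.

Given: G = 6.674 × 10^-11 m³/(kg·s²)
M = 3.1 × 10^31 kg
GM = G × M = 6.674 × 10^-11 × 3.1 × 10^31 = 2.06894 × 10^21 m³/s²
a = 567.7 Mm = 5.677 × 10^8 m
a³ = 1.8296 × 10^26 m³
T = 2π √(a³/GM) = 2π √((1.8296 × 10^26) / (2.06894 × 10^21)) = 2π × 297.375 s
T = 1868.46 s ≈ 31.14 minutes

Final answer: 31.14 minutes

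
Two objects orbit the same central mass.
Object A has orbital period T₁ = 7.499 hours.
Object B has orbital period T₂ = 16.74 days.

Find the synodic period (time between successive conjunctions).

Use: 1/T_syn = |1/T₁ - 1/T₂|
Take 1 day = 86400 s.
T₁ = 7.499 hours = 26996.4 s
T₂ = 16.74 days = 1.44634 × 10^6 s
1/T₁ = 3.7042 × 10^-5 s⁻¹
1/T₂ = 6.91402 × 10^-7 s⁻¹
|1/T₁ − 1/T₂| = 3.63506 × 10^-5 s⁻¹
T_syn = 1 / |1/T₁ − 1/T₂| = 27509.9 s ≈ 7.642 hours

Final answer: T_syn = 7.642 hours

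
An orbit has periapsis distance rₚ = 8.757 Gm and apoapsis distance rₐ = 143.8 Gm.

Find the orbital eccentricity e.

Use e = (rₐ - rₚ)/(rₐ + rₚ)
rₚ = 8.757 Gm = 8.757 × 10^9 m
rₐ = 143.8 Gm = 1.438 × 10^11 m
rₐ − rₚ = 1.35043 × 10^11 m
rₐ + rₚ = 1.52557 × 10^11 m
e = (rₐ − rₚ)/(rₐ + rₚ) = 0.885197

Final answer: e = 0.8852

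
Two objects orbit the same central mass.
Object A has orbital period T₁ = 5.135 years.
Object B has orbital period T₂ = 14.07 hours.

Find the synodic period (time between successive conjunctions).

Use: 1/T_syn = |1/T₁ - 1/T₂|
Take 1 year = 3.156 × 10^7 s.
T₁ = 5.135 years = 1.62061 × 10^8 s
T₂ = 14.07 hours = 50652 s
1/T₁ = 6.17053 × 10^-9 s⁻¹
1/T₂ = 1.97426 × 10^-5 s⁻¹
|1/T₁ − 1/T₂| = 1.97364 × 10^-5 s⁻¹
T_syn = 1 / |1/T₁ − 1/T₂| = 50667.8 s ≈ 14.07 hours

Final answer: T_syn = 14.07 hours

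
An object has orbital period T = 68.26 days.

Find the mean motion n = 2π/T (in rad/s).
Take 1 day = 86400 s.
T = 68.26 days = 5.89766 × 10^6 s
n = 2π / (5.89766 × 10^6 s) = 1.06537 × 10^-6 rad/s ≈ 1.065 × 10^-6 rad/s

Final answer: n = 1.065 × 10^-6 rad/s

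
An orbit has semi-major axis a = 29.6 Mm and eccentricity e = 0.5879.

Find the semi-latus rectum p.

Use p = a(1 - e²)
a = 29.6 Mm = 2.96 × 10^7 m
e = 0.5879,  e² = 0.345626,  1 − e² = 0.654374
p = a(1 − e²) = 2.96 × 10^7 m × 0.654374 = 1.93695 × 10^7 m ≈ 19.37 Mm

Final answer: p = 19.37 Mm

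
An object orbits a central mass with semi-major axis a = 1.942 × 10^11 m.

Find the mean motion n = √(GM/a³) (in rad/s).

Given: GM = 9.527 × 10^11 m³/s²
a = 1.942 × 10^11 m
GM = 9.527 × 10^11 m³/s²
a³ = 7.32399 × 10^33 m³
GM/a³ = (9.527 × 10^11) / (7.32399 × 10^33) = 1.30079 × 10^-22 s⁻²
n = √(GM/a³) = 1.14052 × 10^-11 rad/s ≈ 1.141 × 10^-11 rad/s

Final answer: n = 1.141 × 10^-11 rad/s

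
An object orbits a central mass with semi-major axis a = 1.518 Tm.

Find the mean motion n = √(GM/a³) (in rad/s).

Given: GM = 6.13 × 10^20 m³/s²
a = 1.518 Tm = 1.518 × 10^12 m
GM = 6.13 × 10^20 m³/s²
a³ = 3.49796 × 10^36 m³
GM/a³ = (6.13 × 10^20) / (3.49796 × 10^36) = 1.75245 × 10^-16 s⁻²
n = √(GM/a³) = 1.3238 × 10^-8 rad/s ≈ 1.324 × 10^-8 rad/s

Final answer: n = 1.324 × 10^-8 rad/s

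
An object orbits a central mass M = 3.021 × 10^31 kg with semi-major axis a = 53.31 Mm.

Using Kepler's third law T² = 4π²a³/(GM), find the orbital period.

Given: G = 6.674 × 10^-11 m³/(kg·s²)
M = 3.021 × 10^31 kg
GM = G × M = 6.674 × 10^-11 × 3.021 × 10^31 = 2.01622 × 10^21 m³/s²
a = 53.31 Mm = 5.331 × 10^7 m
a³ = 1.51505 × 10^23 m³
T = 2π √(a³/GM) = 2π √((1.51505 × 10^23) / (2.01622 × 10^21)) = 2π × 8.66851 s
T = 54.4659 s ≈ 54.47 seconds

Final answer: 54.47 seconds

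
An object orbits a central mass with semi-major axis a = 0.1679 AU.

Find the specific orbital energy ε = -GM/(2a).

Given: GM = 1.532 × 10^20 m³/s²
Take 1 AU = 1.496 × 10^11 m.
a = 0.1679 AU = 2.51178 × 10^10 m
GM = 1.532 × 10^20 m³/s²
2a = 5.02357 × 10^10 m
ε = −GM/(2a) = -3.04963 × 10^9 J/kg ≈ -3.05 GJ/kg

Final answer: -3.05 GJ/kg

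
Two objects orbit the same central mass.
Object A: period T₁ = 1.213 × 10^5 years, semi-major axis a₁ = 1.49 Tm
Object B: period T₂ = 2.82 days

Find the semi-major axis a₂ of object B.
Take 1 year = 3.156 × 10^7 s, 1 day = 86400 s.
T₁ = 1.213 × 10^5 years = 3.82823 × 10^12 s
T₂ = 2.82 days = 243648 s
a₁ = 1.49 Tm = 1.49 × 10^12 m
Kepler's third law: (T₂/T₁)² = (a₂/a₁)³  ⇒  a₂ = a₁ (T₂/T₁)^(2/3)
T₂/T₁ = 6.36451 × 10^-8
(T₂/T₁)^(2/3) = 1.59408 × 10^-5
a₂ = 1.49 × 10^12 m × 1.59408 × 10^-5 = 2.37518 × 10^7 m ≈ 23.75 Mm

Final answer: a₂ = 23.75 Mm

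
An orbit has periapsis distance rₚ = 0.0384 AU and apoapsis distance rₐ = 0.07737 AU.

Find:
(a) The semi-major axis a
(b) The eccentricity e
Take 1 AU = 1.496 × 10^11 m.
rₚ = 0.0384 AU = 5.74464 × 10^9 m
rₐ = 0.07737 AU = 1.15746 × 10^10 m
(a) a = (rₚ + rₐ)/2 = 8.6596 × 10^9 m ≈ 0.05788 AU
(b) e = (rₐ − rₚ)/(rₐ + rₚ) = (5.82991 × 10^9) / (1.73192 × 10^10) = 0.336616

Final answer:
(a) a = 0.05788 AU
(b) e = 0.3366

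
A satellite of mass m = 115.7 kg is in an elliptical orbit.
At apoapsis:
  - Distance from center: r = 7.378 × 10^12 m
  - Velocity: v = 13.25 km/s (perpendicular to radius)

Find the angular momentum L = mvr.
r = 7.378 × 10^12 m
v = 13.25 km/s = 13250 m/s
vr = 13250 × 7.378 × 10^12 = 9.77585 × 10^16 m²/s
L = m × vr = 115.7 × 9.77585 × 10^16 = 1.13107 × 10^19 kg·m²/s ≈ 1.131 × 10^19 kg·m²/s

Final answer: L = 1.131 × 10^19 kg·m²/s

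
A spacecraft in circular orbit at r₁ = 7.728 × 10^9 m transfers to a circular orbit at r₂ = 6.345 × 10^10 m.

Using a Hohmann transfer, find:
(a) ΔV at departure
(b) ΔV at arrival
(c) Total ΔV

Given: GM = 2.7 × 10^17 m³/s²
r₁ = 7.728 × 10^9 m
r₂ = 6.345 × 10^10 m
GM = 2.7 × 10^17 m³/s²
Transfer ellipse: a_t = (r₁ + r₂)/2 = 3.5589 × 10^10 m
Circular speed at r₁: v₁ = √(GM/r₁) = 5910.83 m/s
Transfer speed at r₁ (periapsis): v₁ₜ = √(GM(2/r₁ − 1/a_t)) = 7892.35 m/s
(a) ΔV₁ = v₁ₜ − v₁ = 1981.52 m/s ≈ 1.982 km/s
Circular speed at r₂: v₂ = √(GM/r₂) = 2062.84 m/s
Transfer speed at r₂ (apoapsis): v₂ₜ = √(GM(2/r₂ − 1/a_t)) = 961.262 m/s
(b) ΔV₂ = v₂ − v₂ₜ = 1101.58 m/s ≈ 1.102 km/s
(c) ΔV_total = ΔV₁ + ΔV₂ = 3083.1 m/s ≈ 3.083 km/s

Final answer:
(a) ΔV₁ = 1.982 km/s
(b) ΔV₂ = 1.102 km/s
(c) ΔV_total = 3.083 km/s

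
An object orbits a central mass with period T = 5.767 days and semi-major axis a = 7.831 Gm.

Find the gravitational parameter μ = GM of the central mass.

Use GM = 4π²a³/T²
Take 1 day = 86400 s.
T = 5.767 days = 498269 s
a = 7.831 Gm = 7.831 × 10^9 m
a³ = 4.80233 × 10^29 m³
T² = 2.48272 × 10^11 s²
GM = 4π² × (4.80233 × 10^29) / (2.48272 × 10^11) = 7.63632 × 10^19 m³/s²
GM ≈ 7.636 × 10^19 m³/s²

Final answer: GM = 7.636 × 10^19 m³/s²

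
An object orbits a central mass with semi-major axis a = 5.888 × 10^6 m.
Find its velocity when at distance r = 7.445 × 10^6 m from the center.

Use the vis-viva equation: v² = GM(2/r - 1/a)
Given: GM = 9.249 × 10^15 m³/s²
a = 5.888 × 10^6 m
r = 7.445 × 10^6 m
GM = 9.249 × 10^15 m³/s²
2/r − 1/a = 2.68637 × 10^-7 − 1.69837 × 10^-7 = 9.87997 × 10^-8 m⁻¹
v² = GM (2/r − 1/a) = 9.13799 × 10^8 m²/s²
v = 30229.1 m/s ≈ 30.23 km/s

Final answer: 30.23 km/s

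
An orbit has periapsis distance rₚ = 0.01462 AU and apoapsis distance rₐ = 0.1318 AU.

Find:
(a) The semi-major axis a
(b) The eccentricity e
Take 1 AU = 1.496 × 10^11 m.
rₚ = 0.01462 AU = 2.18715 × 10^9 m
rₐ = 0.1318 AU = 1.97173 × 10^10 m
(a) a = (rₚ + rₐ)/2 = 1.09522 × 10^10 m ≈ 0.07321 AU
(b) e = (rₐ − rₚ)/(rₐ + rₚ) = (1.75301 × 10^10) / (2.19044 × 10^10) = 0.800301

Final answer:
(a) a = 0.07321 AU
(b) e = 0.8003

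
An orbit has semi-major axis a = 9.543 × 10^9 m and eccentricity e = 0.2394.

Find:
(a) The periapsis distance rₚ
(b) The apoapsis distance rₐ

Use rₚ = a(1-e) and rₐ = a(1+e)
a = 9.543 × 10^9 m
e = 0.2394:  1 − e = 0.7606,  1 + e = 1.2394
(a) rₚ = a(1 − e) = 9.543 × 10^9 m × 0.7606 = 7.25841 × 10^9 m ≈ 7.258 × 10^9 m
(b) rₐ = a(1 + e) = 9.543 × 10^9 m × 1.2394 = 1.18276 × 10^10 m ≈ 1.183 × 10^10 m

Final answer:
(a) rₚ = 7.258 × 10^9 m
(b) rₐ = 1.183 × 10^10 m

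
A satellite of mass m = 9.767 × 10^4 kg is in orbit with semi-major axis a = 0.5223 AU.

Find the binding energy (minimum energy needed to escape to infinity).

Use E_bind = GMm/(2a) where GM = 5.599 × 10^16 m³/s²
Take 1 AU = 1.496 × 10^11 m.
a = 0.5223 AU = 7.81361 × 10^10 m
GM = 5.599 × 10^16 m³/s²
m = 9.767 × 10^4 kg
GMm = 5.599 × 10^16 × 97670 = 5.46854 × 10^21 m³·kg/s²
2a = 1.56272 × 10^11 m
E_bind = GMm/(2a) = 3.49937 × 10^10 J ≈ 34.99 GJ

Final answer: 34.99 GJ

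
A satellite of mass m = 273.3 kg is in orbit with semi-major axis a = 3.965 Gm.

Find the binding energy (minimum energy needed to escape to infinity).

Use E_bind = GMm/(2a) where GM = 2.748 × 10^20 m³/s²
a = 3.965 Gm = 3.965 × 10^9 m
GM = 2.748 × 10^20 m³/s²
m = 273.3 kg
GMm = 2.748 × 10^20 × 273.3 = 7.51028 × 10^22 m³·kg/s²
2a = 7.93 × 10^9 m
E_bind = GMm/(2a) = 9.47072 × 10^12 J ≈ 9.471 TJ

Final answer: 9.471 TJ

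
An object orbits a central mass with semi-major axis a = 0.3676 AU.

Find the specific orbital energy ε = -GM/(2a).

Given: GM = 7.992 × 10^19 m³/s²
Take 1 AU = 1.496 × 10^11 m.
a = 0.3676 AU = 5.4993 × 10^10 m
GM = 7.992 × 10^19 m³/s²
2a = 1.09986 × 10^11 m
ε = −GM/(2a) = -7.26638 × 10^8 J/kg ≈ -726.6 MJ/kg

Final answer: -726.6 MJ/kg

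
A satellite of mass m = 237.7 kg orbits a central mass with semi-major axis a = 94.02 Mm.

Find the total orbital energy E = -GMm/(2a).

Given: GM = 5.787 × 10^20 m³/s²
a = 94.02 Mm = 9.402 × 10^7 m
GM = 5.787 × 10^20 m³/s²
2a = 1.8804 × 10^8 m
GMm = 5.787 × 10^20 × 237.7 = 1.37557 × 10^23 m³·kg/s²
E = −GMm/(2a) = -7.3153 × 10^14 J ≈ -731.5 TJ

Final answer: -731.5 TJ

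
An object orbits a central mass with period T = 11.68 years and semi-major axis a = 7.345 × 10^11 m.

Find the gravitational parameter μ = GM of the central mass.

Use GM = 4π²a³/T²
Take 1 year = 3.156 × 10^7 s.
T = 11.68 years = 3.68621 × 10^8 s
a = 7.345 × 10^11 m
a³ = 3.96256 × 10^35 m³
T² = 1.35881 × 10^17 s²
GM = 4π² × (3.96256 × 10^35) / (1.35881 × 10^17) = 1.15127 × 10^20 m³/s²
GM ≈ 1.151 × 10^20 m³/s²

Final answer: GM = 1.151 × 10^20 m³/s²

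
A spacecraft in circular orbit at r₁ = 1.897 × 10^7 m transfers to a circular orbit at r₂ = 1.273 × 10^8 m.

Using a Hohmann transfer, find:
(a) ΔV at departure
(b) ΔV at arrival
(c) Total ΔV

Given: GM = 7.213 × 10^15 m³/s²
r₁ = 1.897 × 10^7 m
r₂ = 1.273 × 10^8 m
GM = 7.213 × 10^15 m³/s²
Transfer ellipse: a_t = (r₁ + r₂)/2 = 7.3135 × 10^7 m
Circular speed at r₁: v₁ = √(GM/r₁) = 19499.5 m/s
Transfer speed at r₁ (periapsis): v₁ₜ = √(GM(2/r₁ − 1/a_t)) = 25726.2 m/s
(a) ΔV₁ = v₁ₜ − v₁ = 6226.68 m/s ≈ 6.227 km/s
Circular speed at r₂: v₂ = √(GM/r₂) = 7527.38 m/s
Transfer speed at r₂ (apoapsis): v₂ₜ = √(GM(2/r₂ − 1/a_t)) = 3833.67 m/s
(b) ΔV₂ = v₂ − v₂ₜ = 3693.71 m/s ≈ 3.694 km/s
(c) ΔV_total = ΔV₁ + ΔV₂ = 9920.38 m/s ≈ 9.92 km/s

Final answer:
(a) ΔV₁ = 6.227 km/s
(b) ΔV₂ = 3.694 km/s
(c) ΔV_total = 9.92 km/s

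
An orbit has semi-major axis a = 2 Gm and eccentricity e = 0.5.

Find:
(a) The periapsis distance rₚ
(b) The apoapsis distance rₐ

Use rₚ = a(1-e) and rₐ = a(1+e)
a = 2 Gm = 2 × 10^9 m
e = 0.5:  1 − e = 0.5,  1 + e = 1.5
(a) rₚ = a(1 − e) = 2 × 10^9 m × 0.5 = 1 × 10^9 m ≈ 1 Gm
(b) rₐ = a(1 + e) = 2 × 10^9 m × 1.5 = 3 × 10^9 m ≈ 3 Gm

Final answer:
(a) rₚ = 1 Gm
(b) rₐ = 3 Gm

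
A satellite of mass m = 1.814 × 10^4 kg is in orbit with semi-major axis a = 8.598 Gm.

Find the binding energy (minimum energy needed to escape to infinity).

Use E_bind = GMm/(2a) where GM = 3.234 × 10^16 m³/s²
a = 8.598 Gm = 8.598 × 10^9 m
GM = 3.234 × 10^16 m³/s²
m = 1.814 × 10^4 kg
GMm = 3.234 × 10^16 × 18140 = 5.86648 × 10^20 m³·kg/s²
2a = 1.7196 × 10^10 m
E_bind = GMm/(2a) = 3.41154 × 10^10 J ≈ 34.12 GJ

Final answer: 34.12 GJ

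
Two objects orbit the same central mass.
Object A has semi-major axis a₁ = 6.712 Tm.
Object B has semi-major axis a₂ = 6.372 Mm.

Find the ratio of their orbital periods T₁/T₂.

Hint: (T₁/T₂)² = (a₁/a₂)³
a₁ = 6.712 Tm = 6.712 × 10^12 m
a₂ = 6.372 Mm = 6.372 × 10^6 m
a₁/a₂ = 1.05336 × 10^6
T₁/T₂ = (a₁/a₂)^(3/2) = (1.05336 × 10^6)^1.5 = 1.0811 × 10^9

Final answer: T₁/T₂ = 1.081 × 10^9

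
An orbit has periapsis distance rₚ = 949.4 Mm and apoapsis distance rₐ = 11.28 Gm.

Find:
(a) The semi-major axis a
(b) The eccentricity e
rₚ = 949.4 Mm = 9.494 × 10^8 m
rₐ = 11.28 Gm = 1.128 × 10^10 m
(a) a = (rₚ + rₐ)/2 = 6.1147 × 10^9 m ≈ 6.115 Gm
(b) e = (rₐ − rₚ)/(rₐ + rₚ) = (1.03306 × 10^10) / (1.22294 × 10^10) = 0.844735

Final answer:
(a) a = 6.115 Gm
(b) e = 0.8447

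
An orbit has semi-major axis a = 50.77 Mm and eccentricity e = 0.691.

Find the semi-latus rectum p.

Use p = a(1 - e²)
a = 50.77 Mm = 5.077 × 10^7 m
e = 0.691,  e² = 0.477481,  1 − e² = 0.522519
p = a(1 − e²) = 5.077 × 10^7 m × 0.522519 = 2.65283 × 10^7 m ≈ 26.53 Mm

Final answer: p = 26.53 Mm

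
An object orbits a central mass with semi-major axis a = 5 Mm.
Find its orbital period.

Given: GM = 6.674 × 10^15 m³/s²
a = 5 Mm = 5 × 10^6 m
GM = 6.674 × 10^15 m³/s²
a³ = 1.25 × 10^20 m³
T = 2π √(a³/GM) = 2π √((1.25 × 10^20) / (6.674 × 10^15)) = 2π × 136.855 s
T = 859.888 s ≈ 14.33 minutes

Final answer: 14.33 minutes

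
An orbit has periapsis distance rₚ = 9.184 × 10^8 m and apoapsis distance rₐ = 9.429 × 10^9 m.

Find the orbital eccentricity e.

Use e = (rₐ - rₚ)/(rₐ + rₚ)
rₚ = 9.184 × 10^8 m
rₐ = 9.429 × 10^9 m
rₐ − rₚ = 8.5106 × 10^9 m
rₐ + rₚ = 1.03474 × 10^10 m
e = (rₐ − rₚ)/(rₐ + rₚ) = 0.822487

Final answer: e = 0.8225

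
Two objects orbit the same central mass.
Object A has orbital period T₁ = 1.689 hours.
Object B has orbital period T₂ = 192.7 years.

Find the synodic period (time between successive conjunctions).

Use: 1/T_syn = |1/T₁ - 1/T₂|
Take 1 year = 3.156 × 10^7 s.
T₁ = 1.689 hours = 6080.4 s
T₂ = 192.7 years = 6.08161 × 10^9 s
1/T₁ = 0.000164463 s⁻¹
1/T₂ = 1.6443 × 10^-10 s⁻¹
|1/T₁ − 1/T₂| = 0.000164463 s⁻¹
T_syn = 1 / |1/T₁ − 1/T₂| = 6080.41 s ≈ 1.689 hours

Final answer: T_syn = 1.689 hours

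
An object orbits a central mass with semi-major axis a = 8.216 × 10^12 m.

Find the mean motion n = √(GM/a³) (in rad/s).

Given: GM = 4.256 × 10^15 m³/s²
a = 8.216 × 10^12 m
GM = 4.256 × 10^15 m³/s²
a³ = 5.54602 × 10^38 m³
GM/a³ = (4.256 × 10^15) / (5.54602 × 10^38) = 7.67397 × 10^-24 s⁻²
n = √(GM/a³) = 2.77019 × 10^-12 rad/s ≈ 2.77 × 10^-12 rad/s

Final answer: n = 2.77 × 10^-12 rad/s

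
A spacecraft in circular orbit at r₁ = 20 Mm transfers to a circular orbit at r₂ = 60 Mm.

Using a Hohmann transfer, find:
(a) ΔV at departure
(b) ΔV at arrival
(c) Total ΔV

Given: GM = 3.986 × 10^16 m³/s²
r₁ = 20 Mm = 2 × 10^7 m
r₂ = 60 Mm = 6 × 10^7 m
GM = 3.986 × 10^16 m³/s²
Transfer ellipse: a_t = (r₁ + r₂)/2 = 4 × 10^7 m
Circular speed at r₁: v₁ = √(GM/r₁) = 44643 m/s
Transfer speed at r₁ (periapsis): v₁ₜ = √(GM(2/r₁ − 1/a_t)) = 54676.3 m/s
(a) ΔV₁ = v₁ₜ − v₁ = 10033.3 m/s ≈ 10.03 km/s
Circular speed at r₂: v₂ = √(GM/r₂) = 25774.7 m/s
Transfer speed at r₂ (apoapsis): v₂ₜ = √(GM(2/r₂ − 1/a_t)) = 18225.4 m/s
(b) ΔV₂ = v₂ − v₂ₜ = 7549.22 m/s ≈ 7.549 km/s
(c) ΔV_total = ΔV₁ + ΔV₂ = 17582.5 m/s ≈ 17.58 km/s

Final answer:
(a) ΔV₁ = 10.03 km/s
(b) ΔV₂ = 7.549 km/s
(c) ΔV_total = 17.58 km/s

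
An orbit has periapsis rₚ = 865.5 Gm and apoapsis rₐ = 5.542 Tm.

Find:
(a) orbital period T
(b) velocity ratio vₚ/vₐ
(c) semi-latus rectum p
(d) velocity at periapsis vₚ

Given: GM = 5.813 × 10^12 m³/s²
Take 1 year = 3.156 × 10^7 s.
rₚ = 865.5 Gm = 8.655 × 10^11 m
rₐ = 5.542 Tm = 5.542 × 10^12 m
GM = 5.813 × 10^12 m³/s²
a = (rₚ + rₐ)/2 = 3.20375 × 10^12 m
e = (rₐ − rₚ)/(rₐ + rₚ) = (4.6765 × 10^12) / (6.4075 × 10^12) = 0.729848
(a) a³ = 3.28833 × 10^37 m³;  T = 2π √(a³/GM) = 2π × 2.37842 × 10^12 s = 1.4944 × 10^13 s ≈ 4.735 × 10^5 years
(b) vₚ/vₐ = rₐ/rₚ (angular momentum) = (5.542 × 10^12) / (8.655 × 10^11) = 6.40324 ≈ 6.403
(c) 1 − e² = 0.467322;  p = a(1 − e²) = 3.20375 × 10^12 × 0.467322 = 1.49718 × 10^12 m ≈ 1.497 Tm
(d) vₚ² = GM (2/rₚ − 1/a) = 5.813 × 10^12 × (2.3108 × 10^-12 − 3.12134 × 10^-13) = 11.6183 m²/s²;  vₚ = 3.40856 m/s ≈ 3.409 m/s

Final answer:
(a) orbital period T = 4.735 × 10^5 years
(b) velocity ratio vₚ/vₐ = 6.403
(c) semi-latus rectum p = 1.497 Tm
(d) velocity at periapsis vₚ = 3.409 m/s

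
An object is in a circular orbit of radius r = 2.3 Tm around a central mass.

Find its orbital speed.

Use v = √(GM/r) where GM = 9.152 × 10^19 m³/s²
r = 2.3 Tm = 2.3 × 10^12 m
GM = 9.152 × 10^19 m³/s²
GM/r = (9.152 × 10^19) / (2.3 × 10^12) = 3.97913 × 10^7 m²/s²
v = √(GM/r) = 6308.03 m/s ≈ 6.308 km/s

Final answer: 6.308 km/s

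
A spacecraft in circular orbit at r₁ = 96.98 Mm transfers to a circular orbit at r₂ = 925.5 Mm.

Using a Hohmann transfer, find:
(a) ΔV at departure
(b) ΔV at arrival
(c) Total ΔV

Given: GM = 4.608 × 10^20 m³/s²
r₁ = 96.98 Mm = 9.698 × 10^7 m
r₂ = 925.5 Mm = 9.255 × 10^8 m
GM = 4.608 × 10^20 m³/s²
Transfer ellipse: a_t = (r₁ + r₂)/2 = 5.1124 × 10^8 m
Circular speed at r₁: v₁ = √(GM/r₁) = 2.17979 × 10^6 m/s
Transfer speed at r₁ (periapsis): v₁ₜ = √(GM(2/r₁ − 1/a_t)) = 2.93286 × 10^6 m/s
(a) ΔV₁ = v₁ₜ − v₁ = 753065 m/s ≈ 753.1 km/s
Circular speed at r₂: v₂ = √(GM/r₂) = 705615 m/s
Transfer speed at r₂ (apoapsis): v₂ₜ = √(GM(2/r₂ − 1/a_t)) = 307324 m/s
(b) ΔV₂ = v₂ − v₂ₜ = 398291 m/s ≈ 398.3 km/s
(c) ΔV_total = ΔV₁ + ΔV₂ = 1.15136 × 10^6 m/s ≈ 1151 km/s

Final answer:
(a) ΔV₁ = 753.1 km/s
(b) ΔV₂ = 398.3 km/s
(c) ΔV_total = 1151 km/s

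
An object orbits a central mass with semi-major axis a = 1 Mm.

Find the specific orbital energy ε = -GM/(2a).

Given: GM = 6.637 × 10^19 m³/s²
a = 1 Mm = 1 × 10^6 m
GM = 6.637 × 10^19 m³/s²
2a = 2 × 10^6 m
ε = −GM/(2a) = -3.3185 × 10^13 J/kg ≈ -3.318 × 10^4 GJ/kg

Final answer: -3.318 × 10^4 GJ/kg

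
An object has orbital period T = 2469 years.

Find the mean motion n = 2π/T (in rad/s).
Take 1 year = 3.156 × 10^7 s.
T = 2469 years = 7.79216 × 10^10 s
n = 2π / (7.79216 × 10^10 s) = 8.06347 × 10^-11 rad/s ≈ 8.063 × 10^-11 rad/s

Final answer: n = 8.063 × 10^-11 rad/s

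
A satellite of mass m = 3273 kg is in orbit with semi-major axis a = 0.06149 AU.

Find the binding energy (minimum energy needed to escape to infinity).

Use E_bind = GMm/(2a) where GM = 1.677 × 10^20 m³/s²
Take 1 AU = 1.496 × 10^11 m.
a = 0.06149 AU = 9.1989 × 10^9 m
GM = 1.677 × 10^20 m³/s²
m = 3273 kg
GMm = 1.677 × 10^20 × 3273 = 5.48882 × 10^23 m³·kg/s²
2a = 1.83978 × 10^10 m
E_bind = GMm/(2a) = 2.98341 × 10^13 J ≈ 29.83 TJ

Final answer: 29.83 TJ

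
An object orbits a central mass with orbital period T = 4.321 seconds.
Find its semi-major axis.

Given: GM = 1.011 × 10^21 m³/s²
T = 4.321 seconds
GM = 1.011 × 10^21 m³/s²
Kepler's third law: a³ = GM T² / (4π²)
T² = 18.671 s²
a³ = (1.011 × 10^21) × 18.671 / (4π²) = 4.78145 × 10^20 m³
a = (a³)^(1/3) = 7.81964 × 10^6 m ≈ 7.82 × 10^6 m

Final answer: 7.82 × 10^6 m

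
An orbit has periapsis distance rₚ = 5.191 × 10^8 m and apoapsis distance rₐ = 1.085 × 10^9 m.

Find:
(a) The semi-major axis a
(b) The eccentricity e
rₚ = 5.191 × 10^8 m
rₐ = 1.085 × 10^9 m
(a) a = (rₚ + rₐ)/2 = 8.0205 × 10^8 m ≈ 8.021 × 10^8 m
(b) e = (rₐ − rₚ)/(rₐ + rₚ) = (5.659 × 10^8) / (1.6041 × 10^9) = 0.352783

Final answer:
(a) a = 8.021 × 10^8 m
(b) e = 0.3528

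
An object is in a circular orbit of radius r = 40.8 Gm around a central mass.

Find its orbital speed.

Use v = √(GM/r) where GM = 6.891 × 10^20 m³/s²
r = 40.8 Gm = 4.08 × 10^10 m
GM = 6.891 × 10^20 m³/s²
GM/r = (6.891 × 10^20) / (4.08 × 10^10) = 1.68897 × 10^10 m²/s²
v = √(GM/r) = 129960 m/s ≈ 130 km/s

Final answer: 130 km/s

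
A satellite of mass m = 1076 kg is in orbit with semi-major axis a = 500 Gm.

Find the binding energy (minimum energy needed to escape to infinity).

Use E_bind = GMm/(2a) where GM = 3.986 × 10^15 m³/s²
a = 500 Gm = 5 × 10^11 m
GM = 3.986 × 10^15 m³/s²
m = 1076 kg
GMm = 3.986 × 10^15 × 1076 = 4.28894 × 10^18 m³·kg/s²
2a = 1 × 10^12 m
E_bind = GMm/(2a) = 4.28894 × 10^6 J ≈ 4.289 MJ

Final answer: 4.289 MJ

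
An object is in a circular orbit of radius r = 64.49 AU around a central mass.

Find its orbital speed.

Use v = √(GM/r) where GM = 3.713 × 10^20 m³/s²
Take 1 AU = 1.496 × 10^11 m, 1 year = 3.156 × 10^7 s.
r = 64.49 AU = 9.6477 × 10^12 m
GM = 3.713 × 10^20 m³/s²
GM/r = (3.713 × 10^20) / (9.6477 × 10^12) = 3.84858 × 10^7 m²/s²
v = √(GM/r) = 6203.7 m/s ≈ 1.309 AU/year

Final answer: 1.309 AU/year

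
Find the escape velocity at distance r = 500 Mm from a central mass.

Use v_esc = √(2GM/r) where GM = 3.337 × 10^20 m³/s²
r = 500 Mm = 5 × 10^8 m
GM = 3.337 × 10^20 m³/s²
2GM/r = 2 × (3.337 × 10^20) / (5 × 10^8) = 1.3348 × 10^12 m²/s²
v_esc = √(2GM/r) = 1.15534 × 10^6 m/s ≈ 1155 km/s

Final answer: 1155 km/s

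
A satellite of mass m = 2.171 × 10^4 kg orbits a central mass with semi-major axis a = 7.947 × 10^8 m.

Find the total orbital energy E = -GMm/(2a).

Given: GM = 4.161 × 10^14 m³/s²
a = 7.947 × 10^8 m
GM = 4.161 × 10^14 m³/s²
2a = 1.5894 × 10^9 m
GMm = 4.161 × 10^14 × 21710 = 9.03353 × 10^18 m³·kg/s²
E = −GMm/(2a) = -5.68361 × 10^9 J ≈ -5.684 GJ

Final answer: -5.684 GJ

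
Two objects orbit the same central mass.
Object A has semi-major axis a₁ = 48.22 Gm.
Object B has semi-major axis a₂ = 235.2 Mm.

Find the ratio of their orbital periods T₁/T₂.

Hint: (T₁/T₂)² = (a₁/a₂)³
a₁ = 48.22 Gm = 4.822 × 10^10 m
a₂ = 235.2 Mm = 2.352 × 10^8 m
a₁/a₂ = 205.017
T₁/T₂ = (a₁/a₂)^(3/2) = (205.017)^1.5 = 2935.52

Final answer: T₁/T₂ = 2936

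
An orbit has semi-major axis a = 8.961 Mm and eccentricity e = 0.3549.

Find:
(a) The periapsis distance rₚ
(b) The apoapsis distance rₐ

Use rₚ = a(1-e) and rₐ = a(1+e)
a = 8.961 Mm = 8.961 × 10^6 m
e = 0.3549:  1 − e = 0.6451,  1 + e = 1.3549
(a) rₚ = a(1 − e) = 8.961 × 10^6 m × 0.6451 = 5.78074 × 10^6 m ≈ 5.781 Mm
(b) rₐ = a(1 + e) = 8.961 × 10^6 m × 1.3549 = 1.21413 × 10^7 m ≈ 12.14 Mm

Final answer:
(a) rₚ = 5.781 Mm
(b) rₐ = 12.14 Mm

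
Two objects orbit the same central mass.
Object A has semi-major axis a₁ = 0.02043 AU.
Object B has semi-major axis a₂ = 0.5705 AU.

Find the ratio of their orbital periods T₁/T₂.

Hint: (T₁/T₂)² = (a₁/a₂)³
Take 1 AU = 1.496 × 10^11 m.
a₁ = 0.02043 AU = 3.05633 × 10^9 m
a₂ = 0.5705 AU = 8.53468 × 10^10 m
a₁/a₂ = 0.0358107
T₁/T₂ = (a₁/a₂)^(3/2) = (0.0358107)^1.5 = 0.00677671

Final answer: T₁/T₂ = 0.006777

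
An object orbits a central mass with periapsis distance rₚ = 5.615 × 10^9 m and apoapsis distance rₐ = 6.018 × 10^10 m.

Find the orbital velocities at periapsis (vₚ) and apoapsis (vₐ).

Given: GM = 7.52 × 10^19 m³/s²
rₚ = 5.615 × 10^9 m
rₐ = 6.018 × 10^10 m
GM = 7.52 × 10^19 m³/s²
a = (rₚ + rₐ)/2 = 3.28975 × 10^10 m
Vis-viva: v² = GM (2/r − 1/a)
vₚ² = 7.52 × 10^19 × (3.56189 × 10^-10 − 3.03974 × 10^-11) = 2.44995 × 10^10 m²/s²
vₚ = 156523 m/s ≈ 156.5 km/s
vₐ² = 7.52 × 10^19 × (3.32336 × 10^-11 − 3.03974 × 10^-11) = 2.13281 × 10^8 m²/s²
vₐ = 14604.1 m/s ≈ 14.6 km/s

Final answer: vₚ = 156.5 km/s, vₐ = 14.6 km/s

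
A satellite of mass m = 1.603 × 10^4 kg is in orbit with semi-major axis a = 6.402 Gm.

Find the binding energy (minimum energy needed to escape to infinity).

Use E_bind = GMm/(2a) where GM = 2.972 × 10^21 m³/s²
a = 6.402 Gm = 6.402 × 10^9 m
GM = 2.972 × 10^21 m³/s²
m = 1.603 × 10^4 kg
GMm = 2.972 × 10^21 × 16030 = 4.76412 × 10^25 m³·kg/s²
2a = 1.2804 × 10^10 m
E_bind = GMm/(2a) = 3.7208 × 10^15 J ≈ 3.721 PJ

Final answer: 3.721 PJ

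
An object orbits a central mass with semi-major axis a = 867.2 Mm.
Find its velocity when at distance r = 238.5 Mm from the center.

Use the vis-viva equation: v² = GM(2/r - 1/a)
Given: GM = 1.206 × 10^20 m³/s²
a = 867.2 Mm = 8.672 × 10^8 m
r = 238.5 Mm = 2.385 × 10^8 m
GM = 1.206 × 10^20 m³/s²
2/r − 1/a = 8.38574 × 10^-9 − 1.15314 × 10^-9 = 7.23261 × 10^-9 m⁻¹
v² = GM (2/r − 1/a) = 8.72252 × 10^11 m²/s²
v = 933945 m/s ≈ 933.9 km/s

Final answer: 933.9 km/s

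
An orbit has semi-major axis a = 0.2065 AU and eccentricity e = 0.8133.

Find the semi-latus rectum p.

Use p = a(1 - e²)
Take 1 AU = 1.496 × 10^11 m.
a = 0.2065 AU = 3.08924 × 10^10 m
e = 0.8133,  e² = 0.661457,  1 − e² = 0.338543
p = a(1 − e²) = 3.08924 × 10^10 m × 0.338543 = 1.04584 × 10^10 m ≈ 0.06991 AU

Final answer: p = 0.06991 AU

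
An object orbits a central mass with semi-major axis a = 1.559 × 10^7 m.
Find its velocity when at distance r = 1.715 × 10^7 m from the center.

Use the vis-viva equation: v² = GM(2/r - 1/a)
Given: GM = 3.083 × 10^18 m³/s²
a = 1.559 × 10^7 m
r = 1.715 × 10^7 m
GM = 3.083 × 10^18 m³/s²
2/r − 1/a = 1.16618 × 10^-7 − 6.41437 × 10^-8 = 5.24744 × 10^-8 m⁻¹
v² = GM (2/r − 1/a) = 1.61779 × 10^11 m²/s²
v = 402217 m/s ≈ 402.2 km/s

Final answer: 402.2 km/s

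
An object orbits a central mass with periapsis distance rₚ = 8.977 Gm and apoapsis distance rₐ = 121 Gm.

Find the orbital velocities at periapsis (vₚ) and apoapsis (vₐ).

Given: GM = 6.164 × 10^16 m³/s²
rₚ = 8.977 Gm = 8.977 × 10^9 m
rₐ = 121 Gm = 1.21 × 10^11 m
GM = 6.164 × 10^16 m³/s²
a = (rₚ + rₐ)/2 = 6.49885 × 10^10 m
Vis-viva: v² = GM (2/r − 1/a)
vₚ² = 6.164 × 10^16 × (2.22792 × 10^-10 − 1.53873 × 10^-11) = 1.27844 × 10^7 m²/s²
vₚ = 3575.53 m/s ≈ 3.576 km/s
vₐ² = 6.164 × 10^16 × (1.65289 × 10^-11 − 1.53873 × 10^-11) = 70367.5 m²/s²
vₐ = 265.269 m/s ≈ 265.3 m/s

Final answer: vₚ = 3.576 km/s, vₐ = 265.3 m/s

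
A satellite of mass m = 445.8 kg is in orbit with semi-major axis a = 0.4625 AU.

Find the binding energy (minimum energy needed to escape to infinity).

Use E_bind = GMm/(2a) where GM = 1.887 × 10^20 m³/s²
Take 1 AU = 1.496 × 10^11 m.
a = 0.4625 AU = 6.919 × 10^10 m
GM = 1.887 × 10^20 m³/s²
m = 445.8 kg
GMm = 1.887 × 10^20 × 445.8 = 8.41225 × 10^22 m³·kg/s²
2a = 1.3838 × 10^11 m
E_bind = GMm/(2a) = 6.07909 × 10^11 J ≈ 607.9 GJ

Final answer: 607.9 GJ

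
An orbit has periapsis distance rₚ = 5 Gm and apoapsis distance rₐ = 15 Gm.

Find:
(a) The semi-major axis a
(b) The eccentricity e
rₚ = 5 Gm = 5 × 10^9 m
rₐ = 15 Gm = 1.5 × 10^10 m
(a) a = (rₚ + rₐ)/2 = 1 × 10^10 m ≈ 10 Gm
(b) e = (rₐ − rₚ)/(rₐ + rₚ) = (1 × 10^10) / (2 × 10^10) = 0.5

Final answer:
(a) a = 10 Gm
(b) e = 0.5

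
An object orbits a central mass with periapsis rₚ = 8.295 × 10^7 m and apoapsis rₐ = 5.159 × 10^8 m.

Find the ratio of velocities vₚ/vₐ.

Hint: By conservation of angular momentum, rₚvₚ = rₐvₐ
rₚ = 8.295 × 10^7 m
rₐ = 5.159 × 10^8 m
rₚvₚ = rₐvₐ  ⇒  vₚ/vₐ = rₐ/rₚ
vₚ/vₐ = (5.159 × 10^8) / (8.295 × 10^7) = 6.21941

Final answer: vₚ/vₐ = 6.219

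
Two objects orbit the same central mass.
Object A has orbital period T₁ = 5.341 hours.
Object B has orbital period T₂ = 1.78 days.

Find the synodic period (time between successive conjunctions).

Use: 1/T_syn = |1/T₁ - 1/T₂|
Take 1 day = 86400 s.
T₁ = 5.341 hours = 19227.6 s
T₂ = 1.78 days = 153792 s
1/T₁ = 5.20086 × 10^-5 s⁻¹
1/T₂ = 6.50229 × 10^-6 s⁻¹
|1/T₁ − 1/T₂| = 4.55063 × 10^-5 s⁻¹
T_syn = 1 / |1/T₁ − 1/T₂| = 21975 s ≈ 6.104 hours

Final answer: T_syn = 6.104 hours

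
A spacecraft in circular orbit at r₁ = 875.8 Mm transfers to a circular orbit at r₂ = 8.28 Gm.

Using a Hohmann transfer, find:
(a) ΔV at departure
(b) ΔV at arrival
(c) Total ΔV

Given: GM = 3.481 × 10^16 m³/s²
r₁ = 875.8 Mm = 8.758 × 10^8 m
r₂ = 8.28 Gm = 8.28 × 10^9 m
GM = 3.481 × 10^16 m³/s²
Transfer ellipse: a_t = (r₁ + r₂)/2 = 4.5779 × 10^9 m
Circular speed at r₁: v₁ = √(GM/r₁) = 6304.48 m/s
Transfer speed at r₁ (periapsis): v₁ₜ = √(GM(2/r₁ − 1/a_t)) = 8478.74 m/s
(a) ΔV₁ = v₁ₜ − v₁ = 2174.26 m/s ≈ 2.174 km/s
Circular speed at r₂: v₂ = √(GM/r₂) = 2050.39 m/s
Transfer speed at r₂ (apoapsis): v₂ₜ = √(GM(2/r₂ − 1/a_t)) = 896.822 m/s
(b) ΔV₂ = v₂ − v₂ₜ = 1153.57 m/s ≈ 1.154 km/s
(c) ΔV_total = ΔV₁ + ΔV₂ = 3327.83 m/s ≈ 3.328 km/s

Final answer:
(a) ΔV₁ = 2.174 km/s
(b) ΔV₂ = 1.154 km/s
(c) ΔV_total = 3.328 km/s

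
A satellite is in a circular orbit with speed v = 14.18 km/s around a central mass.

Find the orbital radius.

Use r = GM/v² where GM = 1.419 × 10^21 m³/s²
v = 14.18 km/s = 14180 m/s
GM = 1.419 × 10^21 m³/s²
v² = 2.01072 × 10^8 m²/s²
r = GM/v² = (1.419 × 10^21) / (2.01072 × 10^8) = 7.05716 × 10^12 m ≈ 7.057 Tm

Final answer: 7.057 Tm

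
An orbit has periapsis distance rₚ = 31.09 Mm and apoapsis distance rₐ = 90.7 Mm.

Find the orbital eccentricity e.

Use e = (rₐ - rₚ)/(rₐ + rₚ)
rₚ = 31.09 Mm = 3.109 × 10^7 m
rₐ = 90.7 Mm = 9.07 × 10^7 m
rₐ − rₚ = 5.961 × 10^7 m
rₐ + rₚ = 1.2179 × 10^8 m
e = (rₐ − rₚ)/(rₐ + rₚ) = 0.489449

Final answer: e = 0.4894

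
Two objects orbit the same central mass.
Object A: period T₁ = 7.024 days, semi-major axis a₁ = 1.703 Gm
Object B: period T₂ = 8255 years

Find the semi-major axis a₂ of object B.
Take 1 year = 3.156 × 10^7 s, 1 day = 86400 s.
T₁ = 7.024 days = 606874 s
T₂ = 8255 years = 2.60528 × 10^11 s
a₁ = 1.703 Gm = 1.703 × 10^9 m
Kepler's third law: (T₂/T₁)² = (a₂/a₁)³  ⇒  a₂ = a₁ (T₂/T₁)^(2/3)
T₂/T₁ = 429295
(T₂/T₁)^(2/3) = 5690.76
a₂ = 1.703 × 10^9 m × 5690.76 = 9.69137 × 10^12 m ≈ 9.691 Tm

Final answer: a₂ = 9.691 Tm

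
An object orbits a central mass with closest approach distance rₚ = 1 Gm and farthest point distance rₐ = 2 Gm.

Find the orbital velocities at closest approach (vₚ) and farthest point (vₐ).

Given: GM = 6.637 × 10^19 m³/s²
rₚ = 1 Gm = 1 × 10^9 m
rₐ = 2 Gm = 2 × 10^9 m
GM = 6.637 × 10^19 m³/s²
a = (rₚ + rₐ)/2 = 1.5 × 10^9 m
Vis-viva: v² = GM (2/r − 1/a)
vₚ² = 6.637 × 10^19 × (2 × 10^-9 − 6.66667 × 10^-10) = 8.84933 × 10^10 m²/s²
vₚ = 297478 m/s ≈ 297.5 km/s
vₐ² = 6.637 × 10^19 × (1 × 10^-9 − 6.66667 × 10^-10) = 2.21233 × 10^10 m²/s²
vₐ = 148739 m/s ≈ 148.7 km/s

Final answer: vₚ = 297.5 km/s, vₐ = 148.7 km/s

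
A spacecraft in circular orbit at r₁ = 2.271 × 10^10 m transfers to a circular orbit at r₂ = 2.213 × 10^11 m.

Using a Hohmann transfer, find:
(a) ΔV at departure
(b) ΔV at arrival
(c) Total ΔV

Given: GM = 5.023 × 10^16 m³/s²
r₁ = 2.271 × 10^10 m
r₂ = 2.213 × 10^11 m
GM = 5.023 × 10^16 m³/s²
Transfer ellipse: a_t = (r₁ + r₂)/2 = 1.22005 × 10^11 m
Circular speed at r₁: v₁ = √(GM/r₁) = 1487.21 m/s
Transfer speed at r₁ (periapsis): v₁ₜ = √(GM(2/r₁ − 1/a_t)) = 2002.97 m/s
(a) ΔV₁ = v₁ₜ − v₁ = 515.76 m/s ≈ 515.8 m/s
Circular speed at r₂: v₂ = √(GM/r₂) = 476.421 m/s
Transfer speed at r₂ (apoapsis): v₂ₜ = √(GM(2/r₂ − 1/a_t)) = 205.547 m/s
(b) ΔV₂ = v₂ − v₂ₜ = 270.874 m/s ≈ 270.9 m/s
(c) ΔV_total = ΔV₁ + ΔV₂ = 786.634 m/s ≈ 786.6 m/s

Final answer:
(a) ΔV₁ = 515.8 m/s
(b) ΔV₂ = 270.9 m/s
(c) ΔV_total = 786.6 m/s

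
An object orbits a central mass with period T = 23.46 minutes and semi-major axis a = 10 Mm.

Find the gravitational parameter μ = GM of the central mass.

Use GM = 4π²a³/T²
T = 23.46 minutes = 1407.6 s
a = 10 Mm = 1 × 10^7 m
a³ = 1 × 10^21 m³
T² = 1.98134 × 10^6 s²
GM = 4π² × (1 × 10^21) / (1.98134 × 10^6) = 1.99251 × 10^16 m³/s²
GM ≈ 1.993 × 10^16 m³/s²

Final answer: GM = 1.993 × 10^16 m³/s²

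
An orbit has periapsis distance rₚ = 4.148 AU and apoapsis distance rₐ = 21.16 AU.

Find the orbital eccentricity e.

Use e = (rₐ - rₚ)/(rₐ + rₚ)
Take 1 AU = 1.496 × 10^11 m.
rₚ = 4.148 AU = 6.20541 × 10^11 m
rₐ = 21.16 AU = 3.16554 × 10^12 m
rₐ − rₚ = 2.545 × 10^12 m
rₐ + rₚ = 3.78608 × 10^12 m
e = (rₐ − rₚ)/(rₐ + rₚ) = 0.672199

Final answer: e = 0.6722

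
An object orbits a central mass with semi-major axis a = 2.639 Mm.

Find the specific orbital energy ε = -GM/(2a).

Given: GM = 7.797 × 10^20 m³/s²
a = 2.639 Mm = 2.639 × 10^6 m
GM = 7.797 × 10^20 m³/s²
2a = 5.278 × 10^6 m
ε = −GM/(2a) = -1.47726 × 10^14 J/kg ≈ -1.477 × 10^5 GJ/kg

Final answer: -1.477 × 10^5 GJ/kg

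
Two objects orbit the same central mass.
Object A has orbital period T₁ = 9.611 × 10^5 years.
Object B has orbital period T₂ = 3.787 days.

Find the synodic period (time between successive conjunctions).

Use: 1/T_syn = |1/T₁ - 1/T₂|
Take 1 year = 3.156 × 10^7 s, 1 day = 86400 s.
T₁ = 9.611 × 10^5 years = 3.03323 × 10^13 s
T₂ = 3.787 days = 327197 s
1/T₁ = 3.29681 × 10^-14 s⁻¹
1/T₂ = 3.05626 × 10^-6 s⁻¹
|1/T₁ − 1/T₂| = 3.05626 × 10^-6 s⁻¹
T_syn = 1 / |1/T₁ − 1/T₂| = 327197 s ≈ 3.787 days

Final answer: T_syn = 3.787 days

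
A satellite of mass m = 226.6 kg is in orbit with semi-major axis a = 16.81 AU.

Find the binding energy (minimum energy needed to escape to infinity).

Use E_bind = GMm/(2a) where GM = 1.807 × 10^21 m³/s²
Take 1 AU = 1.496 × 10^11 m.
a = 16.81 AU = 2.51478 × 10^12 m
GM = 1.807 × 10^21 m³/s²
m = 226.6 kg
GMm = 1.807 × 10^21 × 226.6 = 4.09466 × 10^23 m³·kg/s²
2a = 5.02955 × 10^12 m
E_bind = GMm/(2a) = 8.14121 × 10^10 J ≈ 81.41 GJ

Final answer: 81.41 GJ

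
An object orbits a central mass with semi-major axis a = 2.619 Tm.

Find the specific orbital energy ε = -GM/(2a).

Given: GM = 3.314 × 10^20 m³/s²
a = 2.619 Tm = 2.619 × 10^12 m
GM = 3.314 × 10^20 m³/s²
2a = 5.238 × 10^12 m
ε = −GM/(2a) = -6.32684 × 10^7 J/kg ≈ -63.27 MJ/kg

Final answer: -63.27 MJ/kg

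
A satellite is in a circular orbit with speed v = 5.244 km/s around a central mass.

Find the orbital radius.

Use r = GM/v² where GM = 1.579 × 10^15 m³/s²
v = 5.244 km/s = 5244 m/s
GM = 1.579 × 10^15 m³/s²
v² = 2.74995 × 10^7 m²/s²
r = GM/v² = (1.579 × 10^15) / (2.74995 × 10^7) = 5.74192 × 10^7 m ≈ 57.42 Mm

Final answer: 57.42 Mm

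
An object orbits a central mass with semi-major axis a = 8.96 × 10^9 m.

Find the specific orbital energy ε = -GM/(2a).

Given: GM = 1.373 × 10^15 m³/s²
a = 8.96 × 10^9 m
GM = 1.373 × 10^15 m³/s²
2a = 1.792 × 10^10 m
ε = −GM/(2a) = -76618.3 J/kg ≈ -76.62 kJ/kg

Final answer: -76.62 kJ/kg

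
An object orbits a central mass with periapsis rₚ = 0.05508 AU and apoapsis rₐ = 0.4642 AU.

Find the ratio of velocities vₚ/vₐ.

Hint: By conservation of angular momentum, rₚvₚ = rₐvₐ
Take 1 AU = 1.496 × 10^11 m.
rₚ = 0.05508 AU = 8.23997 × 10^9 m
rₐ = 0.4642 AU = 6.94443 × 10^10 m
rₚvₚ = rₐvₐ  ⇒  vₚ/vₐ = rₐ/rₚ
vₚ/vₐ = (6.94443 × 10^10) / (8.23997 × 10^9) = 8.42774

Final answer: vₚ/vₐ = 8.428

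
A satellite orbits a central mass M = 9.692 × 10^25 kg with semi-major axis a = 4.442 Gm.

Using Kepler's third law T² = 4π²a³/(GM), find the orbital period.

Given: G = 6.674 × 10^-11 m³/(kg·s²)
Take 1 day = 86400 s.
M = 9.692 × 10^25 kg
GM = G × M = 6.674 × 10^-11 × 9.692 × 10^25 = 6.46844 × 10^15 m³/s²
a = 4.442 Gm = 4.442 × 10^9 m
a³ = 8.76467 × 10^28 m³
T = 2π √(a³/GM) = 2π √((8.76467 × 10^28) / (6.46844 × 10^15)) = 2π × 3.68102 × 10^6 s
T = 2.31285 × 10^7 s ≈ 267.7 days

Final answer: 267.7 days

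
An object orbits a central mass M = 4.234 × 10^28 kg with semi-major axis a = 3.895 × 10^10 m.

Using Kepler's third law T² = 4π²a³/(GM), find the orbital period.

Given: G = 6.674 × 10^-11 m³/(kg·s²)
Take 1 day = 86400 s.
M = 4.234 × 10^28 kg
GM = G × M = 6.674 × 10^-11 × 4.234 × 10^28 = 2.82577 × 10^18 m³/s²
a = 3.895 × 10^10 m
a³ = 5.90911 × 10^31 m³
T = 2π √(a³/GM) = 2π √((5.90911 × 10^31) / (2.82577 × 10^18)) = 2π × 4.57291 × 10^6 s
T = 2.87324 × 10^7 s ≈ 332.6 days

Final answer: 332.6 days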